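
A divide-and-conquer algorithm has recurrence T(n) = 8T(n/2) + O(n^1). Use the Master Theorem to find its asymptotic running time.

Master Theorem for T(n) = 8T(n/2) + O(n^1):

a = 8, b = 2, c = 1
log_b(a) = log_2(8) = 3.0000

Case 1: c = 1 < log_2(8) = 3.0000
T(n) = O(n^(log_2 8)) = O(n^3)

For T(n) = 8T(n/2) + O(n^1): log_2(8) = 3.0000. This is Case 1 of the Master Theorem (c < log_b(a), work dominated by leaves), giving O(n^3).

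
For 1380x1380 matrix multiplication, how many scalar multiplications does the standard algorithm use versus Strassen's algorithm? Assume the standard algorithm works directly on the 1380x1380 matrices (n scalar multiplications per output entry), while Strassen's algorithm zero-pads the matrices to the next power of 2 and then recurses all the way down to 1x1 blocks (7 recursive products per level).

Matrix multiplication for 1380x1380 matrices:

Strassen's algorithm requires power-of-2 dimensions. Pad 1380x1380 to 2048x2048 (next power of 2).

Standard algorithm: 1380^3 = 2628072000 multiplications
Strassen's algorithm: 7^(log2(2048)) = 7^11 = 1977326743 multiplications
Savings: 2628072000 - 1977326743 = 650745257 multiplications

Standard: 2628072000 multiplications (1380^3). Strassen: 1977326743 multiplications (7^11, after padding to 2048x2048). Strassen reduces 8 recursive multiplications to 7 at each level.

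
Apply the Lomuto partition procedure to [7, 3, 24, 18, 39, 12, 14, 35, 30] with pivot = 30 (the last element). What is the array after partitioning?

Lomuto partition with pivot = 30:

Initial array: [7, 3, 24, 18, 39, 12, 14, 35, 30]

arr[0]=7 <= 30: swap with position 0, array becomes [7, 3, 24, 18, 39, 12, 14, 35, 30]
arr[1]=3 <= 30: swap with position 1, array becomes [7, 3, 24, 18, 39, 12, 14, 35, 30]
arr[2]=24 <= 30: swap with position 2, array becomes [7, 3, 24, 18, 39, 12, 14, 35, 30]
arr[3]=18 <= 30: swap with position 3, array becomes [7, 3, 24, 18, 39, 12, 14, 35, 30]
arr[4]=39 > 30: no swap
arr[5]=12 <= 30: swap with position 4, array becomes [7, 3, 24, 18, 12, 39, 14, 35, 30]
arr[6]=14 <= 30: swap with position 5, array becomes [7, 3, 24, 18, 12, 14, 39, 35, 30]
arr[7]=35 > 30: no swap

Place pivot at position 6: [7, 3, 24, 18, 12, 14, 30, 35, 39]
Pivot position: 6

After partitioning with pivot 30, the array becomes [7, 3, 24, 18, 12, 14, 30, 35, 39]. The pivot is placed at index 6. All elements to the left of the pivot are <= 30, and all elements to the right are > 30.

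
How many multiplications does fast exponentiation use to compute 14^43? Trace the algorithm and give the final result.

Computing 14^43 by squaring (build up from 14^1; each line after the first costs one multiplication):

14^1 = 14
14^2 = (14^1)^2 = 14^2 = 196
14^4 = (14^2)^2 = 196^2 = 38416
14^5 = 14 * 14^4 = 14 * 38416 = 537824
14^10 = (14^5)^2 = 537824^2 = 289254654976
14^20 = (14^10)^2 = 289254654976^2 = 83668255425284801560576
14^21 = 14 * 14^20 = 14 * 83668255425284801560576 = 1171355575953987221848064
14^42 = (14^21)^2 = 1171355575953987221848064^2 = 1372073885318497127491074758162987278899500548096
14^43 = 14 * 14^42 = 14 * 1372073885318497127491074758162987278899500548096 = 19209034394458959784875046614281821904593007673344

Result: 19209034394458959784875046614281821904593007673344
Multiplications needed: 8 (8 lines after 14^1)

14^43 = 19209034394458959784875046614281821904593007673344. Using exponentiation by squaring, this requires 8 multiplications. The key idea: if the exponent is even, square the half-power; if odd, multiply by the base once.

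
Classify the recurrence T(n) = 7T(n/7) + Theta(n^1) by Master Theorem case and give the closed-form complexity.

Master Theorem for T(n) = 7T(n/7) + O(n^1):

a = 7, b = 7, c = 1
log_b(a) = log_7(7) = 1.0000

Case 2: c = 1 = log_7(7) = 1.0000
T(n) = O(n^1 log n) = O(n log n)

For T(n) = 7T(n/7) + O(n^1): log_7(7) = 1.0000. This is Case 2 of the Master Theorem (c = log_b(a), equal work at all levels), giving O(n log n).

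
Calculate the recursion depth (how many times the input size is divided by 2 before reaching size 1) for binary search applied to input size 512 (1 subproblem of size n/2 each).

For divide and conquer with division factor 2:

Problem sizes at each level:
Level 0: 512
Level 1: 256
Level 2: 128
Level 3: 64
Level 4: 32
Level 5: 16
Level 6: 8
Level 7: 4
Level 8: 2
Level 9: 1

The root is level 0 and the size-1 base case is level 9 (the tree spans levels 0 through 9, i.e. 10 levels counting the root), so the depth is the number of divisions: log_2(512) = 9

The recursion tree depth is log_2(512) = 9. At each level, the problem size is divided by 2, so it takes 9 divisions to reduce to a base case of size 1. The algorithm makes 1 recursive call at each level.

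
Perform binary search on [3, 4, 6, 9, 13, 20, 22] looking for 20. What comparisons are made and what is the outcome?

Binary search for 20 in [3, 4, 6, 9, 13, 20, 22]:

lo=0, hi=6, mid=3, arr[mid]=9 -> 9 < 20, search right half
lo=4, hi=6, mid=5, arr[mid]=20 -> Found target at index 5!

Binary search finds 20 at index 5 after 2 comparisons. The search repeatedly halves the search space by comparing with the middle element.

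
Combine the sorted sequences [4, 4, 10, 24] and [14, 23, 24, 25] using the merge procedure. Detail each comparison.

Merging process:

Compare 4 vs 14: take 4 from left. Merged: [4]
Compare 4 vs 14: take 4 from left. Merged: [4, 4]
Compare 10 vs 14: take 10 from left. Merged: [4, 4, 10]
Compare 24 vs 14: take 14 from right. Merged: [4, 4, 10, 14]
Compare 24 vs 23: take 23 from right. Merged: [4, 4, 10, 14, 23]
Compare 24 vs 24: take 24 from left. Merged: [4, 4, 10, 14, 23, 24]
Append remaining from right: [24, 25]. Merged: [4, 4, 10, 14, 23, 24, 24, 25]

Final merged array: [4, 4, 10, 14, 23, 24, 24, 25]
Total comparisons: 6

The merged array is [4, 4, 10, 14, 23, 24, 24, 25], requiring 6 comparisons. The merge step runs in O(n) time where n is the total number of elements.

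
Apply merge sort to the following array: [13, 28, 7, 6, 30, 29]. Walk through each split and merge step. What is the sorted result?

Merge sort trace:

Split: [13, 28, 7, 6, 30, 29] -> [13, 28, 7] and [6, 30, 29]
  Split: [13, 28, 7] -> [13] and [28, 7]
    Split: [28, 7] -> [28] and [7]
    Merge: [28] + [7] -> [7, 28]
  Merge: [13] + [7, 28] -> [7, 13, 28]
  Split: [6, 30, 29] -> [6] and [30, 29]
    Split: [30, 29] -> [30] and [29]
    Merge: [30] + [29] -> [29, 30]
  Merge: [6] + [29, 30] -> [6, 29, 30]
Merge: [7, 13, 28] + [6, 29, 30] -> [6, 7, 13, 28, 29, 30]

Final sorted array: [6, 7, 13, 28, 29, 30]

The merge sort proceeds by recursively splitting the array and merging sorted halves.
After all merges, the sorted array is [6, 7, 13, 28, 29, 30].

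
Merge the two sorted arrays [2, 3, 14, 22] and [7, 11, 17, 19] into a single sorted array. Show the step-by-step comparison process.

Merging process:

Compare 2 vs 7: take 2 from left. Merged: [2]
Compare 3 vs 7: take 3 from left. Merged: [2, 3]
Compare 14 vs 7: take 7 from right. Merged: [2, 3, 7]
Compare 14 vs 11: take 11 from right. Merged: [2, 3, 7, 11]
Compare 14 vs 17: take 14 from left. Merged: [2, 3, 7, 11, 14]
Compare 22 vs 17: take 17 from right. Merged: [2, 3, 7, 11, 14, 17]
Compare 22 vs 19: take 19 from right. Merged: [2, 3, 7, 11, 14, 17, 19]
Append remaining from left: [22]. Merged: [2, 3, 7, 11, 14, 17, 19, 22]

Final merged array: [2, 3, 7, 11, 14, 17, 19, 22]
Total comparisons: 7

The merged array is [2, 3, 7, 11, 14, 17, 19, 22], requiring 7 comparisons. The merge step runs in O(n) time where n is the total number of elements.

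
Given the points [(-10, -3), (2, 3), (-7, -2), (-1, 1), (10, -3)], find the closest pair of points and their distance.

Computing all pairwise distances among 5 points:

d((-10, -3), (2, 3)) = 13.4164
d((-10, -3), (-7, -2)) = 3.1623 <-- minimum
d((-10, -3), (-1, 1)) = 9.8489
d((-10, -3), (10, -3)) = 20.0
d((2, 3), (-7, -2)) = 10.2956
d((2, 3), (-1, 1)) = 3.6056
d((2, 3), (10, -3)) = 10.0
d((-7, -2), (-1, 1)) = 6.7082
d((-7, -2), (10, -3)) = 17.0294
d((-1, 1), (10, -3)) = 11.7047

Closest pair: (-10, -3) and (-7, -2) with distance 3.1623

The closest pair is (-10, -3) and (-7, -2) with Euclidean distance 3.1623. For 5 points, brute-force pairwise comparison is shown above. For large n, the divide-and-conquer algorithm (sort by x, recurse on halves, check the dividing strip) achieves O(n log n).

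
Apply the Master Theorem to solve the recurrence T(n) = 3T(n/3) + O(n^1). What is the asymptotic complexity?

Master Theorem for T(n) = 3T(n/3) + O(n^1):

a = 3, b = 3, c = 1
log_b(a) = log_3(3) = 1.0000

Case 2: c = 1 = log_3(3) = 1.0000
T(n) = O(n^1 log n) = O(n log n)

For T(n) = 3T(n/3) + O(n^1): log_3(3) = 1.0000. This is Case 2 of the Master Theorem (c = log_b(a), equal work at all levels), giving O(n log n).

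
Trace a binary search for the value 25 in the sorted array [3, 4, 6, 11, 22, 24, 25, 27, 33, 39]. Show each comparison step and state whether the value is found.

Binary search for 25 in [3, 4, 6, 11, 22, 24, 25, 27, 33, 39]:

lo=0, hi=9, mid=4, arr[mid]=22 -> 22 < 25, search right half
lo=5, hi=9, mid=7, arr[mid]=27 -> 27 > 25, search left half
lo=5, hi=6, mid=5, arr[mid]=24 -> 24 < 25, search right half
lo=6, hi=6, mid=6, arr[mid]=25 -> Found target at index 6!

Binary search finds 25 at index 6 after 4 comparisons. The search repeatedly halves the search space by comparing with the middle element.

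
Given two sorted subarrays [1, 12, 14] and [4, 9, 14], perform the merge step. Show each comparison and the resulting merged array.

Merging process:

Compare 1 vs 4: take 1 from left. Merged: [1]
Compare 12 vs 4: take 4 from right. Merged: [1, 4]
Compare 12 vs 9: take 9 from right. Merged: [1, 4, 9]
Compare 12 vs 14: take 12 from left. Merged: [1, 4, 9, 12]
Compare 14 vs 14: take 14 from left. Merged: [1, 4, 9, 12, 14]
Append remaining from right: [14]. Merged: [1, 4, 9, 12, 14, 14]

Final merged array: [1, 4, 9, 12, 14, 14]
Total comparisons: 5

The merged array is [1, 4, 9, 12, 14, 14], requiring 5 comparisons. The merge step runs in O(n) time where n is the total number of elements.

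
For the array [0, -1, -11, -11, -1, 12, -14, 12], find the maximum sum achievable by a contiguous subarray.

Using Kadane's algorithm on [0, -1, -11, -11, -1, 12, -14, 12]:

Scanning through the array:
Position 1 (value -1): max_ending_here = -1, max_so_far = 0
Position 2 (value -11): max_ending_here = -11, max_so_far = 0
Position 3 (value -11): max_ending_here = -11, max_so_far = 0
Position 4 (value -1): max_ending_here = -1, max_so_far = 0
Position 5 (value 12): max_ending_here = 12, max_so_far = 12
Position 6 (value -14): max_ending_here = -2, max_so_far = 12
Position 7 (value 12): max_ending_here = 12, max_so_far = 12

Maximum subarray: [12]
Maximum sum: 12

The maximum subarray is [12] with sum 12. This subarray runs from index 5 to index 5.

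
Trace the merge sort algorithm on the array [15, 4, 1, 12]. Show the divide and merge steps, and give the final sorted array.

Merge sort trace:

Split: [15, 4, 1, 12] -> [15, 4] and [1, 12]
  Split: [15, 4] -> [15] and [4]
  Merge: [15] + [4] -> [4, 15]
  Split: [1, 12] -> [1] and [12]
  Merge: [1] + [12] -> [1, 12]
Merge: [4, 15] + [1, 12] -> [1, 4, 12, 15]

Final sorted array: [1, 4, 12, 15]

The merge sort proceeds by recursively splitting the array and merging sorted halves.
After all merges, the sorted array is [1, 4, 12, 15].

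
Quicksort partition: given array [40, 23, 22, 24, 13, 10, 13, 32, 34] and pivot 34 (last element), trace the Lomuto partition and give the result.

Lomuto partition with pivot = 34:

Initial array: [40, 23, 22, 24, 13, 10, 13, 32, 34]

arr[0]=40 > 34: no swap
arr[1]=23 <= 34: swap with position 0, array becomes [23, 40, 22, 24, 13, 10, 13, 32, 34]
arr[2]=22 <= 34: swap with position 1, array becomes [23, 22, 40, 24, 13, 10, 13, 32, 34]
arr[3]=24 <= 34: swap with position 2, array becomes [23, 22, 24, 40, 13, 10, 13, 32, 34]
arr[4]=13 <= 34: swap with position 3, array becomes [23, 22, 24, 13, 40, 10, 13, 32, 34]
arr[5]=10 <= 34: swap with position 4, array becomes [23, 22, 24, 13, 10, 40, 13, 32, 34]
arr[6]=13 <= 34: swap with position 5, array becomes [23, 22, 24, 13, 10, 13, 40, 32, 34]
arr[7]=32 <= 34: swap with position 6, array becomes [23, 22, 24, 13, 10, 13, 32, 40, 34]

Place pivot at position 7: [23, 22, 24, 13, 10, 13, 32, 34, 40]
Pivot position: 7

After partitioning with pivot 34, the array becomes [23, 22, 24, 13, 10, 13, 32, 34, 40]. The pivot is placed at index 7. All elements to the left of the pivot are <= 34, and all elements to the right are > 34.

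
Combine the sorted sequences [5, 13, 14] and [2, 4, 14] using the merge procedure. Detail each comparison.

Merging process:

Compare 5 vs 2: take 2 from right. Merged: [2]
Compare 5 vs 4: take 4 from right. Merged: [2, 4]
Compare 5 vs 14: take 5 from left. Merged: [2, 4, 5]
Compare 13 vs 14: take 13 from left. Merged: [2, 4, 5, 13]
Compare 14 vs 14: take 14 from left. Merged: [2, 4, 5, 13, 14]
Append remaining from right: [14]. Merged: [2, 4, 5, 13, 14, 14]

Final merged array: [2, 4, 5, 13, 14, 14]
Total comparisons: 5

The merged array is [2, 4, 5, 13, 14, 14], requiring 5 comparisons. The merge step runs in O(n) time where n is the total number of elements.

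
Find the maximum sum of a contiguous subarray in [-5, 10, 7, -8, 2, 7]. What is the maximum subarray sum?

Using Kadane's algorithm on [-5, 10, 7, -8, 2, 7]:

Scanning through the array:
Position 1 (value 10): max_ending_here = 10, max_so_far = 10
Position 2 (value 7): max_ending_here = 17, max_so_far = 17
Position 3 (value -8): max_ending_here = 9, max_so_far = 17
Position 4 (value 2): max_ending_here = 11, max_so_far = 17
Position 5 (value 7): max_ending_here = 18, max_so_far = 18

Maximum subarray: [10, 7, -8, 2, 7]
Maximum sum: 18

The maximum subarray is [10, 7, -8, 2, 7] with sum 18. This subarray runs from index 1 to index 5.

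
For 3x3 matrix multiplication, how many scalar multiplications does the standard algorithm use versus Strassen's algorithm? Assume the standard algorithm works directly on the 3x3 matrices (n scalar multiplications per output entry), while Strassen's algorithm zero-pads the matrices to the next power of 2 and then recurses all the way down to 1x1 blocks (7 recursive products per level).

Matrix multiplication for 3x3 matrices:

Strassen's algorithm requires power-of-2 dimensions. Pad 3x3 to 4x4 (next power of 2).

Standard algorithm: 3^3 = 27 multiplications
Strassen's algorithm: 7^(log2(4)) = 7^2 = 49 multiplications
Difference: 27 - 49 = -22 (Strassen uses MORE here due to padding overhead — for small or just-over-power-of-2 n, padding can outweigh the per-level savings)

Standard: 27 multiplications (3^3). Strassen: 49 multiplications (7^2, after padding to 4x4). Strassen reduces 8 recursive multiplications to 7 at each level.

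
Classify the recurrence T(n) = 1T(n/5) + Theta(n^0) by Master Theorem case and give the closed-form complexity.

Master Theorem for T(n) = 1T(n/5) + O(n^0):

a = 1, b = 5, c = 0
log_b(a) = log_5(1) = 0.0000

Case 2: c = 0 = log_5(1) = 0.0000
T(n) = O(n^0 log n) = O(log n)

For T(n) = 1T(n/5) + O(n^0): log_5(1) = 0.0000. This is Case 2 of the Master Theorem (c = log_b(a), equal work at all levels), giving O(log n).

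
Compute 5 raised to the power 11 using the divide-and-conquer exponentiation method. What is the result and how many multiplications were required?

Computing 5^11 by squaring (build up from 5^1; each line after the first costs one multiplication):

5^1 = 5
5^2 = (5^1)^2 = 5^2 = 25
5^4 = (5^2)^2 = 25^2 = 625
5^5 = 5 * 5^4 = 5 * 625 = 3125
5^10 = (5^5)^2 = 3125^2 = 9765625
5^11 = 5 * 5^10 = 5 * 9765625 = 48828125

Result: 48828125
Multiplications needed: 5 (5 lines after 5^1)

5^11 = 48828125. Using exponentiation by squaring, this requires 5 multiplications. The key idea: if the exponent is even, square the half-power; if odd, multiply by the base once.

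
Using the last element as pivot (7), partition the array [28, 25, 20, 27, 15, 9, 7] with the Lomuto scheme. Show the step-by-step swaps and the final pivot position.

Lomuto partition with pivot = 7:

Initial array: [28, 25, 20, 27, 15, 9, 7]

arr[0]=28 > 7: no swap
arr[1]=25 > 7: no swap
arr[2]=20 > 7: no swap
arr[3]=27 > 7: no swap
arr[4]=15 > 7: no swap
arr[5]=9 > 7: no swap

Place pivot at position 0: [7, 25, 20, 27, 15, 9, 28]
Pivot position: 0

After partitioning with pivot 7, the array becomes [7, 25, 20, 27, 15, 9, 28]. The pivot is placed at index 0. All elements to the left of the pivot are <= 7, and all elements to the right are > 7.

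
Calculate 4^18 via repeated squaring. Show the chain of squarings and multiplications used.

Computing 4^18 by squaring (build up from 4^1; each line after the first costs one multiplication):

4^1 = 4
4^2 = (4^1)^2 = 4^2 = 16
4^4 = (4^2)^2 = 16^2 = 256
4^8 = (4^4)^2 = 256^2 = 65536
4^9 = 4 * 4^8 = 4 * 65536 = 262144
4^18 = (4^9)^2 = 262144^2 = 68719476736

Result: 68719476736
Multiplications needed: 5 (5 lines after 4^1)

4^18 = 68719476736. Using exponentiation by squaring, this requires 5 multiplications. The key idea: if the exponent is even, square the half-power; if odd, multiply by the base once.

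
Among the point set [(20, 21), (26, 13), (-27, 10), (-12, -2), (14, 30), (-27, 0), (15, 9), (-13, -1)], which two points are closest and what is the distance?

Computing all pairwise distances among 8 points:

d((20, 21), (26, 13)) = 10.0
d((20, 21), (-27, 10)) = 48.2701
d((20, 21), (-12, -2)) = 39.4081
d((20, 21), (14, 30)) = 10.8167
d((20, 21), (-27, 0)) = 51.4782
d((20, 21), (15, 9)) = 13.0
d((20, 21), (-13, -1)) = 39.6611
d((26, 13), (-27, 10)) = 53.0848
d((26, 13), (-12, -2)) = 40.8534
d((26, 13), (14, 30)) = 20.8087
d((26, 13), (-27, 0)) = 54.5711
d((26, 13), (15, 9)) = 11.7047
d((26, 13), (-13, -1)) = 41.4367
d((-27, 10), (-12, -2)) = 19.2094
d((-27, 10), (14, 30)) = 45.618
d((-27, 10), (-27, 0)) = 10.0
d((-27, 10), (15, 9)) = 42.0119
d((-27, 10), (-13, -1)) = 17.8045
d((-12, -2), (14, 30)) = 41.2311
d((-12, -2), (-27, 0)) = 15.1327
d((-12, -2), (15, 9)) = 29.1548
d((-12, -2), (-13, -1)) = 1.4142 <-- minimum
d((14, 30), (-27, 0)) = 50.8035
d((14, 30), (15, 9)) = 21.0238
d((14, 30), (-13, -1)) = 41.1096
d((-27, 0), (15, 9)) = 42.9535
d((-27, 0), (-13, -1)) = 14.0357
d((15, 9), (-13, -1)) = 29.7321

Closest pair: (-12, -2) and (-13, -1) with distance 1.4142

The closest pair is (-12, -2) and (-13, -1) with Euclidean distance 1.4142. For 8 points, brute-force pairwise comparison is shown above. For large n, the divide-and-conquer algorithm (sort by x, recurse on halves, check the dividing strip) achieves O(n log n).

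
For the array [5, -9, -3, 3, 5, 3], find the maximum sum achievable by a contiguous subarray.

Using Kadane's algorithm on [5, -9, -3, 3, 5, 3]:

Scanning through the array:
Position 1 (value -9): max_ending_here = -4, max_so_far = 5
Position 2 (value -3): max_ending_here = -3, max_so_far = 5
Position 3 (value 3): max_ending_here = 3, max_so_far = 5
Position 4 (value 5): max_ending_here = 8, max_so_far = 8
Position 5 (value 3): max_ending_here = 11, max_so_far = 11

Maximum subarray: [3, 5, 3]
Maximum sum: 11

The maximum subarray is [3, 5, 3] with sum 11. This subarray runs from index 3 to index 5.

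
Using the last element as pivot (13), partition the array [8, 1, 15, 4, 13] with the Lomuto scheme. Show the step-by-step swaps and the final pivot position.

Lomuto partition with pivot = 13:

Initial array: [8, 1, 15, 4, 13]

arr[0]=8 <= 13: swap with position 0, array becomes [8, 1, 15, 4, 13]
arr[1]=1 <= 13: swap with position 1, array becomes [8, 1, 15, 4, 13]
arr[2]=15 > 13: no swap
arr[3]=4 <= 13: swap with position 2, array becomes [8, 1, 4, 15, 13]

Place pivot at position 3: [8, 1, 4, 13, 15]
Pivot position: 3

After partitioning with pivot 13, the array becomes [8, 1, 4, 13, 15]. The pivot is placed at index 3. All elements to the left of the pivot are <= 13, and all elements to the right are > 13.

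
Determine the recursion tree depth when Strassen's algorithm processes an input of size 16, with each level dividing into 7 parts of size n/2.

For divide and conquer with division factor 2:

Problem sizes at each level:
Level 0: 16
Level 1: 8
Level 2: 4
Level 3: 2
Level 4: 1

The root is level 0 and the size-1 base case is level 4 (the tree spans levels 0 through 4, i.e. 5 levels counting the root), so the depth is the number of divisions: log_2(16) = 4

The recursion tree depth is log_2(16) = 4. At each level, the problem size is divided by 2, so it takes 4 divisions to reduce to a base case of size 1. The algorithm makes 7 recursive calls at each level.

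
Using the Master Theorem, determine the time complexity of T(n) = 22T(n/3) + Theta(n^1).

Master Theorem for T(n) = 22T(n/3) + O(n^1):

a = 22, b = 3, c = 1
log_b(a) = log_3(22) = 2.8136

Case 1: c = 1 < log_3(22) = 2.8136
T(n) = O(n^(log_3 22))

For T(n) = 22T(n/3) + O(n^1): log_3(22) = 2.8136. This is Case 1 of the Master Theorem (c < log_b(a), work dominated by leaves), giving O(n^(log_3 22)).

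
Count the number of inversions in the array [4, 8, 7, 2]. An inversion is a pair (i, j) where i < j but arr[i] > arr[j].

Finding inversions in [4, 8, 7, 2]:

(0, 3): arr[0]=4 > arr[3]=2
(1, 2): arr[1]=8 > arr[2]=7
(1, 3): arr[1]=8 > arr[3]=2
(2, 3): arr[2]=7 > arr[3]=2

Total inversions: 4

The array has 4 inversion(s): (0,3), (1,2), (1,3), (2,3). Each pair (i,j) satisfies i < j and arr[i] > arr[j].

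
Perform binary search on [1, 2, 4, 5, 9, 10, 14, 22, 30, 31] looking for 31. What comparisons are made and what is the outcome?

Binary search for 31 in [1, 2, 4, 5, 9, 10, 14, 22, 30, 31]:

lo=0, hi=9, mid=4, arr[mid]=9 -> 9 < 31, search right half
lo=5, hi=9, mid=7, arr[mid]=22 -> 22 < 31, search right half
lo=8, hi=9, mid=8, arr[mid]=30 -> 30 < 31, search right half
lo=9, hi=9, mid=9, arr[mid]=31 -> Found target at index 9!

Binary search finds 31 at index 9 after 4 comparisons. The search repeatedly halves the search space by comparing with the middle element.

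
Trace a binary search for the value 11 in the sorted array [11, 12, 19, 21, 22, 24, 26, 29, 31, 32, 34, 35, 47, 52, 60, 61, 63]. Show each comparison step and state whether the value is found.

Binary search for 11 in [11, 12, 19, 21, 22, 24, 26, 29, 31, 32, 34, 35, 47, 52, 60, 61, 63]:

lo=0, hi=16, mid=8, arr[mid]=31 -> 31 > 11, search left half
lo=0, hi=7, mid=3, arr[mid]=21 -> 21 > 11, search left half
lo=0, hi=2, mid=1, arr[mid]=12 -> 12 > 11, search left half
lo=0, hi=0, mid=0, arr[mid]=11 -> Found target at index 0!

Binary search finds 11 at index 0 after 4 comparisons. The search repeatedly halves the search space by comparing with the middle element.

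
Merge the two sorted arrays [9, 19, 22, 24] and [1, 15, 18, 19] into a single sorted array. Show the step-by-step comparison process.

Merging process:

Compare 9 vs 1: take 1 from right. Merged: [1]
Compare 9 vs 15: take 9 from left. Merged: [1, 9]
Compare 19 vs 15: take 15 from right. Merged: [1, 9, 15]
Compare 19 vs 18: take 18 from right. Merged: [1, 9, 15, 18]
Compare 19 vs 19: take 19 from left. Merged: [1, 9, 15, 18, 19]
Compare 22 vs 19: take 19 from right. Merged: [1, 9, 15, 18, 19, 19]
Append remaining from left: [22, 24]. Merged: [1, 9, 15, 18, 19, 19, 22, 24]

Final merged array: [1, 9, 15, 18, 19, 19, 22, 24]
Total comparisons: 6

The merged array is [1, 9, 15, 18, 19, 19, 22, 24], requiring 6 comparisons. The merge step runs in O(n) time where n is the total number of elements.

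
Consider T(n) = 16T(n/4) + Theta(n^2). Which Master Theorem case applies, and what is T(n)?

Master Theorem for T(n) = 16T(n/4) + O(n^2):

a = 16, b = 4, c = 2
log_b(a) = log_4(16) = 2.0000

Case 2: c = 2 = log_4(16) = 2.0000
T(n) = O(n^2 log n) = O(n^2 log n)

For T(n) = 16T(n/4) + O(n^2): log_4(16) = 2.0000. This is Case 2 of the Master Theorem (c = log_b(a), equal work at all levels), giving O(n^2 log n).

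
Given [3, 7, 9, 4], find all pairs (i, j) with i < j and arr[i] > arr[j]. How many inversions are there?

Finding inversions in [3, 7, 9, 4]:

(1, 3): arr[1]=7 > arr[3]=4
(2, 3): arr[2]=9 > arr[3]=4

Total inversions: 2

The array has 2 inversion(s): (1,3), (2,3). Each pair (i,j) satisfies i < j and arr[i] > arr[j].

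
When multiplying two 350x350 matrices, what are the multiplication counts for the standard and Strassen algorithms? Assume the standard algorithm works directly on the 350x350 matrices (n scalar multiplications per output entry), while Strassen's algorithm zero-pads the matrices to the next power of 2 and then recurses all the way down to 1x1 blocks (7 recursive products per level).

Matrix multiplication for 350x350 matrices:

Strassen's algorithm requires power-of-2 dimensions. Pad 350x350 to 512x512 (next power of 2).

Standard algorithm: 350^3 = 42875000 multiplications
Strassen's algorithm: 7^(log2(512)) = 7^9 = 40353607 multiplications
Savings: 42875000 - 40353607 = 2521393 multiplications

Standard: 42875000 multiplications (350^3). Strassen: 40353607 multiplications (7^9, after padding to 512x512). Strassen reduces 8 recursive multiplications to 7 at each level.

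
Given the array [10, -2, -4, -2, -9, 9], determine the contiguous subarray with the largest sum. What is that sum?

Using Kadane's algorithm on [10, -2, -4, -2, -9, 9]:

Scanning through the array:
Position 1 (value -2): max_ending_here = 8, max_so_far = 10
Position 2 (value -4): max_ending_here = 4, max_so_far = 10
Position 3 (value -2): max_ending_here = 2, max_so_far = 10
Position 4 (value -9): max_ending_here = -7, max_so_far = 10
Position 5 (value 9): max_ending_here = 9, max_so_far = 10

Maximum subarray: [10]
Maximum sum: 10

The maximum subarray is [10] with sum 10. This subarray runs from index 0 to index 0.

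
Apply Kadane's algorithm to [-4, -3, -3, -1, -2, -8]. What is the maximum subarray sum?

Using Kadane's algorithm on [-4, -3, -3, -1, -2, -8]:

Scanning through the array:
Position 1 (value -3): max_ending_here = -3, max_so_far = -3
Position 2 (value -3): max_ending_here = -3, max_so_far = -3
Position 3 (value -1): max_ending_here = -1, max_so_far = -1
Position 4 (value -2): max_ending_here = -2, max_so_far = -1
Position 5 (value -8): max_ending_here = -8, max_so_far = -1

Maximum subarray: [-1]
Maximum sum: -1

The maximum subarray is [-1] with sum -1. This subarray runs from index 3 to index 3.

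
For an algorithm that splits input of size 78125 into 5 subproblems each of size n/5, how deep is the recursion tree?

For divide and conquer with division factor 5:

Problem sizes at each level:
Level 0: 78125
Level 1: 15625
Level 2: 3125
Level 3: 625
Level 4: 125
Level 5: 25
Level 6: 5
Level 7: 1

The root is level 0 and the size-1 base case is level 7 (the tree spans levels 0 through 7, i.e. 8 levels counting the root), so the depth is the number of divisions: log_5(78125) = 7

The recursion tree depth is log_5(78125) = 7. At each level, the problem size is divided by 5, so it takes 7 divisions to reduce to a base case of size 1. The algorithm makes 5 recursive calls at each level.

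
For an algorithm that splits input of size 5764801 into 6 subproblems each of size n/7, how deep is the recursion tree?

For divide and conquer with division factor 7:

Problem sizes at each level:
Level 0: 5764801
Level 1: 823543
Level 2: 117649
Level 3: 16807
Level 4: 2401
Level 5: 343
Level 6: 49
Level 7: 7
Level 8: 1

The root is level 0 and the size-1 base case is level 8 (the tree spans levels 0 through 8, i.e. 9 levels counting the root), so the depth is the number of divisions: log_7(5764801) = 8

The recursion tree depth is log_7(5764801) = 8. At each level, the problem size is divided by 7, so it takes 8 divisions to reduce to a base case of size 1. The algorithm makes 6 recursive calls at each level.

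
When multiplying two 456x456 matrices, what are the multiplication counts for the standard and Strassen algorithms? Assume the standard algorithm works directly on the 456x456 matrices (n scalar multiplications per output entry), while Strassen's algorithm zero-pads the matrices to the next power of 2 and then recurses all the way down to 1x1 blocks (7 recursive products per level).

Matrix multiplication for 456x456 matrices:

Strassen's algorithm requires power-of-2 dimensions. Pad 456x456 to 512x512 (next power of 2).

Standard algorithm: 456^3 = 94818816 multiplications
Strassen's algorithm: 7^(log2(512)) = 7^9 = 40353607 multiplications
Savings: 94818816 - 40353607 = 54465209 multiplications

Standard: 94818816 multiplications (456^3). Strassen: 40353607 multiplications (7^9, after padding to 512x512). Strassen reduces 8 recursive multiplications to 7 at each level.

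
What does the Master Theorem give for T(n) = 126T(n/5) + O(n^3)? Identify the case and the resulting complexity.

Master Theorem for T(n) = 126T(n/5) + O(n^3):

a = 126, b = 5, c = 3
log_b(a) = log_5(126) = 3.0050

Case 1: c = 3 < log_5(126) = 3.0050
T(n) = O(n^(log_5 126))

For T(n) = 126T(n/5) + O(n^3): log_5(126) = 3.0050. This is Case 1 of the Master Theorem (c < log_b(a), work dominated by leaves), giving O(n^(log_5 126)).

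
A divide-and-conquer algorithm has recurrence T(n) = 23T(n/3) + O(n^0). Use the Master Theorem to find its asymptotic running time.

Master Theorem for T(n) = 23T(n/3) + O(n^0):

a = 23, b = 3, c = 0
log_b(a) = log_3(23) = 2.8540

Case 1: c = 0 < log_3(23) = 2.8540
T(n) = O(n^(log_3 23))

For T(n) = 23T(n/3) + O(n^0): log_3(23) = 2.8540. This is Case 1 of the Master Theorem (c < log_b(a), work dominated by leaves), giving O(n^(log_3 23)).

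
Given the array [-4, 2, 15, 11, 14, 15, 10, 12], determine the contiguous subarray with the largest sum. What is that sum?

Using Kadane's algorithm on [-4, 2, 15, 11, 14, 15, 10, 12]:

Scanning through the array:
Position 1 (value 2): max_ending_here = 2, max_so_far = 2
Position 2 (value 15): max_ending_here = 17, max_so_far = 17
Position 3 (value 11): max_ending_here = 28, max_so_far = 28
Position 4 (value 14): max_ending_here = 42, max_so_far = 42
Position 5 (value 15): max_ending_here = 57, max_so_far = 57
Position 6 (value 10): max_ending_here = 67, max_so_far = 67
Position 7 (value 12): max_ending_here = 79, max_so_far = 79

Maximum subarray: [2, 15, 11, 14, 15, 10, 12]
Maximum sum: 79

The maximum subarray is [2, 15, 11, 14, 15, 10, 12] with sum 79. This subarray runs from index 1 to index 7.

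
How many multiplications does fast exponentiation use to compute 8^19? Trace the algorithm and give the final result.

Computing 8^19 by squaring (build up from 8^1; each line after the first costs one multiplication):

8^1 = 8
8^2 = (8^1)^2 = 8^2 = 64
8^4 = (8^2)^2 = 64^2 = 4096
8^8 = (8^4)^2 = 4096^2 = 16777216
8^9 = 8 * 8^8 = 8 * 16777216 = 134217728
8^18 = (8^9)^2 = 134217728^2 = 18014398509481984
8^19 = 8 * 8^18 = 8 * 18014398509481984 = 144115188075855872

Result: 144115188075855872
Multiplications needed: 6 (6 lines after 8^1)

8^19 = 144115188075855872. Using exponentiation by squaring, this requires 6 multiplications. The key idea: if the exponent is even, square the half-power; if odd, multiply by the base once.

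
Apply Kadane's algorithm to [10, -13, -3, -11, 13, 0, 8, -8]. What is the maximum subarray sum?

Using Kadane's algorithm on [10, -13, -3, -11, 13, 0, 8, -8]:

Scanning through the array:
Position 1 (value -13): max_ending_here = -3, max_so_far = 10
Position 2 (value -3): max_ending_here = -3, max_so_far = 10
Position 3 (value -11): max_ending_here = -11, max_so_far = 10
Position 4 (value 13): max_ending_here = 13, max_so_far = 13
Position 5 (value 0): max_ending_here = 13, max_so_far = 13
Position 6 (value 8): max_ending_here = 21, max_so_far = 21
Position 7 (value -8): max_ending_here = 13, max_so_far = 21

Maximum subarray: [13, 0, 8]
Maximum sum: 21

The maximum subarray is [13, 0, 8] with sum 21. This subarray runs from index 4 to index 6.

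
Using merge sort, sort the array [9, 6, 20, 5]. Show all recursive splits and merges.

Merge sort trace:

Split: [9, 6, 20, 5] -> [9, 6] and [20, 5]
  Split: [9, 6] -> [9] and [6]
  Merge: [9] + [6] -> [6, 9]
  Split: [20, 5] -> [20] and [5]
  Merge: [20] + [5] -> [5, 20]
Merge: [6, 9] + [5, 20] -> [5, 6, 9, 20]

Final sorted array: [5, 6, 9, 20]

The merge sort proceeds by recursively splitting the array and merging sorted halves.
After all merges, the sorted array is [5, 6, 9, 20].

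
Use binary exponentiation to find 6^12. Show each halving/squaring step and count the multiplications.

Computing 6^12 by squaring (build up from 6^1; each line after the first costs one multiplication):

6^1 = 6
6^2 = (6^1)^2 = 6^2 = 36
6^3 = 6 * 6^2 = 6 * 36 = 216
6^6 = (6^3)^2 = 216^2 = 46656
6^12 = (6^6)^2 = 46656^2 = 2176782336

Result: 2176782336
Multiplications needed: 4 (4 lines after 6^1)

6^12 = 2176782336. Using exponentiation by squaring, this requires 4 multiplications. The key idea: if the exponent is even, square the half-power; if odd, multiply by the base once.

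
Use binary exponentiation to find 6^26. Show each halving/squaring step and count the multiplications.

Computing 6^26 by squaring (build up from 6^1; each line after the first costs one multiplication):

6^1 = 6
6^2 = (6^1)^2 = 6^2 = 36
6^3 = 6 * 6^2 = 6 * 36 = 216
6^6 = (6^3)^2 = 216^2 = 46656
6^12 = (6^6)^2 = 46656^2 = 2176782336
6^13 = 6 * 6^12 = 6 * 2176782336 = 13060694016
6^26 = (6^13)^2 = 13060694016^2 = 170581728179578208256

Result: 170581728179578208256
Multiplications needed: 6 (6 lines after 6^1)

6^26 = 170581728179578208256. Using exponentiation by squaring, this requires 6 multiplications. The key idea: if the exponent is even, square the half-power; if odd, multiply by the base once.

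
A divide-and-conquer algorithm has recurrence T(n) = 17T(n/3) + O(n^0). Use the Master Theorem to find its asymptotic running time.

Master Theorem for T(n) = 17T(n/3) + O(n^0):

a = 17, b = 3, c = 0
log_b(a) = log_3(17) = 2.5789

Case 1: c = 0 < log_3(17) = 2.5789
T(n) = O(n^(log_3 17))

For T(n) = 17T(n/3) + O(n^0): log_3(17) = 2.5789. This is Case 1 of the Master Theorem (c < log_b(a), work dominated by leaves), giving O(n^(log_3 17)).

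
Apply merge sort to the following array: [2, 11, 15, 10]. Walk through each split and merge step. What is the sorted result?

Merge sort trace:

Split: [2, 11, 15, 10] -> [2, 11] and [15, 10]
  Split: [2, 11] -> [2] and [11]
  Merge: [2] + [11] -> [2, 11]
  Split: [15, 10] -> [15] and [10]
  Merge: [15] + [10] -> [10, 15]
Merge: [2, 11] + [10, 15] -> [2, 10, 11, 15]

Final sorted array: [2, 10, 11, 15]

The merge sort proceeds by recursively splitting the array and merging sorted halves.
After all merges, the sorted array is [2, 10, 11, 15].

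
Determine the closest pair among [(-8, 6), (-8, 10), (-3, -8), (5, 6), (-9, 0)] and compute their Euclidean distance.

Computing all pairwise distances among 5 points:

d((-8, 6), (-8, 10)) = 4.0 <-- minimum
d((-8, 6), (-3, -8)) = 14.8661
d((-8, 6), (5, 6)) = 13.0
d((-8, 6), (-9, 0)) = 6.0828
d((-8, 10), (-3, -8)) = 18.6815
d((-8, 10), (5, 6)) = 13.6015
d((-8, 10), (-9, 0)) = 10.0499
d((-3, -8), (5, 6)) = 16.1245
d((-3, -8), (-9, 0)) = 10.0
d((5, 6), (-9, 0)) = 15.2315

Closest pair: (-8, 6) and (-8, 10) with distance 4.0

The closest pair is (-8, 6) and (-8, 10) with Euclidean distance 4.0. For 5 points, brute-force pairwise comparison is shown above. For large n, the divide-and-conquer algorithm (sort by x, recurse on halves, check the dividing strip) achieves O(n log n).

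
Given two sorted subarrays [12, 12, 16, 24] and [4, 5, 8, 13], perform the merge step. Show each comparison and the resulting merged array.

Merging process:

Compare 12 vs 4: take 4 from right. Merged: [4]
Compare 12 vs 5: take 5 from right. Merged: [4, 5]
Compare 12 vs 8: take 8 from right. Merged: [4, 5, 8]
Compare 12 vs 13: take 12 from left. Merged: [4, 5, 8, 12]
Compare 12 vs 13: take 12 from left. Merged: [4, 5, 8, 12, 12]
Compare 16 vs 13: take 13 from right. Merged: [4, 5, 8, 12, 12, 13]
Append remaining from left: [16, 24]. Merged: [4, 5, 8, 12, 12, 13, 16, 24]

Final merged array: [4, 5, 8, 12, 12, 13, 16, 24]
Total comparisons: 6

The merged array is [4, 5, 8, 12, 12, 13, 16, 24], requiring 6 comparisons. The merge step runs in O(n) time where n is the total number of elements.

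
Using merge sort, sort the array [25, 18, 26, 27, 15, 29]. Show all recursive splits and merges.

Merge sort trace:

Split: [25, 18, 26, 27, 15, 29] -> [25, 18, 26] and [27, 15, 29]
  Split: [25, 18, 26] -> [25] and [18, 26]
    Split: [18, 26] -> [18] and [26]
    Merge: [18] + [26] -> [18, 26]
  Merge: [25] + [18, 26] -> [18, 25, 26]
  Split: [27, 15, 29] -> [27] and [15, 29]
    Split: [15, 29] -> [15] and [29]
    Merge: [15] + [29] -> [15, 29]
  Merge: [27] + [15, 29] -> [15, 27, 29]
Merge: [18, 25, 26] + [15, 27, 29] -> [15, 18, 25, 26, 27, 29]

Final sorted array: [15, 18, 25, 26, 27, 29]

The merge sort proceeds by recursively splitting the array and merging sorted halves.
After all merges, the sorted array is [15, 18, 25, 26, 27, 29].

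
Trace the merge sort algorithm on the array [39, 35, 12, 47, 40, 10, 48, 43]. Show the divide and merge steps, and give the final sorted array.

Merge sort trace:

Split: [39, 35, 12, 47, 40, 10, 48, 43] -> [39, 35, 12, 47] and [40, 10, 48, 43]
  Split: [39, 35, 12, 47] -> [39, 35] and [12, 47]
    Split: [39, 35] -> [39] and [35]
    Merge: [39] + [35] -> [35, 39]
    Split: [12, 47] -> [12] and [47]
    Merge: [12] + [47] -> [12, 47]
  Merge: [35, 39] + [12, 47] -> [12, 35, 39, 47]
  Split: [40, 10, 48, 43] -> [40, 10] and [48, 43]
    Split: [40, 10] -> [40] and [10]
    Merge: [40] + [10] -> [10, 40]
    Split: [48, 43] -> [48] and [43]
    Merge: [48] + [43] -> [43, 48]
  Merge: [10, 40] + [43, 48] -> [10, 40, 43, 48]
Merge: [12, 35, 39, 47] + [10, 40, 43, 48] -> [10, 12, 35, 39, 40, 43, 47, 48]

Final sorted array: [10, 12, 35, 39, 40, 43, 47, 48]

The merge sort proceeds by recursively splitting the array and merging sorted halves.
After all merges, the sorted array is [10, 12, 35, 39, 40, 43, 47, 48].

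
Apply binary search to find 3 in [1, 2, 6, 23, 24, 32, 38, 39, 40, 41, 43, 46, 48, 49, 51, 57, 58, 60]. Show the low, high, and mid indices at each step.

Binary search for 3 in [1, 2, 6, 23, 24, 32, 38, 39, 40, 41, 43, 46, 48, 49, 51, 57, 58, 60]:

lo=0, hi=17, mid=8, arr[mid]=40 -> 40 > 3, search left half
lo=0, hi=7, mid=3, arr[mid]=23 -> 23 > 3, search left half
lo=0, hi=2, mid=1, arr[mid]=2 -> 2 < 3, search right half
lo=2, hi=2, mid=2, arr[mid]=6 -> 6 > 3, search left half
lo=2 > hi=1, target 3 not found

Binary search determines that 3 is not in the array after 4 comparisons. The search space was exhausted without finding the target.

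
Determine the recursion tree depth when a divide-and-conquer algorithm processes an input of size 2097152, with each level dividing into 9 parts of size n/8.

For divide and conquer with division factor 8:

Problem sizes at each level:
Level 0: 2097152
Level 1: 262144
Level 2: 32768
Level 3: 4096
Level 4: 512
Level 5: 64
Level 6: 8
Level 7: 1

The root is level 0 and the size-1 base case is level 7 (the tree spans levels 0 through 7, i.e. 8 levels counting the root), so the depth is the number of divisions: log_8(2097152) = 7

The recursion tree depth is log_8(2097152) = 7. At each level, the problem size is divided by 8, so it takes 7 divisions to reduce to a base case of size 1. The algorithm makes 9 recursive calls at each level.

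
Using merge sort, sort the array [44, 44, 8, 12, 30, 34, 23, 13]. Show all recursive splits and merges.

Merge sort trace:

Split: [44, 44, 8, 12, 30, 34, 23, 13] -> [44, 44, 8, 12] and [30, 34, 23, 13]
  Split: [44, 44, 8, 12] -> [44, 44] and [8, 12]
    Split: [44, 44] -> [44] and [44]
    Merge: [44] + [44] -> [44, 44]
    Split: [8, 12] -> [8] and [12]
    Merge: [8] + [12] -> [8, 12]
  Merge: [44, 44] + [8, 12] -> [8, 12, 44, 44]
  Split: [30, 34, 23, 13] -> [30, 34] and [23, 13]
    Split: [30, 34] -> [30] and [34]
    Merge: [30] + [34] -> [30, 34]
    Split: [23, 13] -> [23] and [13]
    Merge: [23] + [13] -> [13, 23]
  Merge: [30, 34] + [13, 23] -> [13, 23, 30, 34]
Merge: [8, 12, 44, 44] + [13, 23, 30, 34] -> [8, 12, 13, 23, 30, 34, 44, 44]

Final sorted array: [8, 12, 13, 23, 30, 34, 44, 44]

The merge sort proceeds by recursively splitting the array and merging sorted halves.
After all merges, the sorted array is [8, 12, 13, 23, 30, 34, 44, 44].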